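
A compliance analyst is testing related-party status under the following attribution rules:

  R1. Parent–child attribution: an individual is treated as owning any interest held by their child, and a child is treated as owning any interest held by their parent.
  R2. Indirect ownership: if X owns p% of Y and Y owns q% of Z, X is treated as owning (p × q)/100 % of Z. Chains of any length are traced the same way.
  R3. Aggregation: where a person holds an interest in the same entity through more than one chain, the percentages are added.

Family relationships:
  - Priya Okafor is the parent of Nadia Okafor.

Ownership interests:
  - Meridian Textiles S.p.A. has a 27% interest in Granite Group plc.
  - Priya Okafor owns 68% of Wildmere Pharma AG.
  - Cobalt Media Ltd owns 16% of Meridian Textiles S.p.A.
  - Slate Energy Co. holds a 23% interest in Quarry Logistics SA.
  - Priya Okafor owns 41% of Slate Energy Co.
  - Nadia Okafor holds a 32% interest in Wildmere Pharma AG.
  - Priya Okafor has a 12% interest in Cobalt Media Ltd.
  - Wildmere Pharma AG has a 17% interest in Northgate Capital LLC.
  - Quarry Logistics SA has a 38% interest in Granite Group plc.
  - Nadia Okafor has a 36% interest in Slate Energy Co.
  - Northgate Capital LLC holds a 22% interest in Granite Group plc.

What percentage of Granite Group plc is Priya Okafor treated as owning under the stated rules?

10.9882%

By parent–child attribution (R1), Priya Okafor is treated as also owning Nadia Okafor's interest in Wildmere Pharma AG, giving 68% + 32% = 100%.
By parent–child attribution (R1), Priya Okafor is treated as also owning Nadia Okafor's interest in Slate Energy Co, giving 41% + 36% = 77%.
Chain via Wildmere Pharma AG → Northgate Capital LLC (R2): 100% × 17% × 22% = 3.74% of Granite Group plc.
Chain via Cobalt Media Ltd → Meridian Textiles S.p.A. (R2): 12% × 16% × 27% = 0.5184% of Granite Group plc.
Chain via Slate Energy Co. → Quarry Logistics SA (R2): 77% × 23% × 38% = 6.7298% of Granite Group plc.
Aggregating (R3): 3.74% + 0.5184% + 6.7298% = 10.9882%.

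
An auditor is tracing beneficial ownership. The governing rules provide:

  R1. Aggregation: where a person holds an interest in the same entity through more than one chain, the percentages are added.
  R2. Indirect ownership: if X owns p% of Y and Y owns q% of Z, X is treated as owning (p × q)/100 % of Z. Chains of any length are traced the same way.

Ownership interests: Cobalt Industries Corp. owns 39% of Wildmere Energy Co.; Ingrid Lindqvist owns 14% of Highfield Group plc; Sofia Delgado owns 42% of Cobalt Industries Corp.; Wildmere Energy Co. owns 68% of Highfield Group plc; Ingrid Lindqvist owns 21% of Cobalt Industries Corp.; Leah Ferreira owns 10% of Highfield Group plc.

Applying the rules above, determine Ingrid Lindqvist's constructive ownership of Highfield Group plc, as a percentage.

19.5692%

Chain via Cobalt Industries Corp. → Wildmere Energy Co. (R2): 21% × 39% × 68% = 5.5692% of Highfield Group plc.
Direct interest in Highfield Group plc: 14%.
Aggregating (R1): 5.5692% + 14% = 19.5692%.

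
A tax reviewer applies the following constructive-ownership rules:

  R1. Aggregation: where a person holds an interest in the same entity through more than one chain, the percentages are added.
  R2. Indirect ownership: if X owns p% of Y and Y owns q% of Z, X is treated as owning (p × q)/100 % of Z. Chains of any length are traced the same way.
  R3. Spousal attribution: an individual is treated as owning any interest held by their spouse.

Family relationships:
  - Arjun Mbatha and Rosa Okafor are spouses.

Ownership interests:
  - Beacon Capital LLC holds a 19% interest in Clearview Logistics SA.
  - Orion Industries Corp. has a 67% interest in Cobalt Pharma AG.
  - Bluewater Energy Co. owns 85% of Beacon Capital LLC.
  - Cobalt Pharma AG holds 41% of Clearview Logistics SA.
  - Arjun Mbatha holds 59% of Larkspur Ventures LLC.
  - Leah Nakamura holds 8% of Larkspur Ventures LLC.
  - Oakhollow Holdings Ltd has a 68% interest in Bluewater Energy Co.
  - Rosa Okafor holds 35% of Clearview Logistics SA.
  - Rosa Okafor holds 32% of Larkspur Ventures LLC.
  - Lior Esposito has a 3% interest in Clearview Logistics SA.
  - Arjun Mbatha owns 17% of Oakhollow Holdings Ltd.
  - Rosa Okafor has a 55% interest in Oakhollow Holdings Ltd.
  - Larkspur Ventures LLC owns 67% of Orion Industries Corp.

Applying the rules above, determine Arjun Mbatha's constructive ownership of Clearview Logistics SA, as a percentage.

By spousal attribution (R3), Arjun Mbatha is treated as also owning Rosa Okafor's interest in Larkspur Ventures LLC, giving 59% + 32% = 91%.
By spousal attribution (R3), Arjun Mbatha is treated as also owning Rosa Okafor's interest in Oakhollow Holdings Ltd, giving 17% + 55% = 72%.
By spousal attribution (R3), Arjun Mbatha is treated as owning Rosa Okafor's 35% interest in Clearview Logistics SA.
Chain via Larkspur Ventures LLC → Orion Industries Corp. → Cobalt Pharma AG (R2): 91% × 67% × 67% × 41% = 16.748459% of Clearview Logistics SA.
Chain via Oakhollow Holdings Ltd → Bluewater Energy Co. → Beacon Capital LLC (R2): 72% × 68% × 85% × 19% = 7.90704% of Clearview Logistics SA.
Direct interest in Clearview Logistics SA: 35%.
Aggregating (R1): 16.748459% + 7.90704% + 35% = 59.655499%.

59.655499%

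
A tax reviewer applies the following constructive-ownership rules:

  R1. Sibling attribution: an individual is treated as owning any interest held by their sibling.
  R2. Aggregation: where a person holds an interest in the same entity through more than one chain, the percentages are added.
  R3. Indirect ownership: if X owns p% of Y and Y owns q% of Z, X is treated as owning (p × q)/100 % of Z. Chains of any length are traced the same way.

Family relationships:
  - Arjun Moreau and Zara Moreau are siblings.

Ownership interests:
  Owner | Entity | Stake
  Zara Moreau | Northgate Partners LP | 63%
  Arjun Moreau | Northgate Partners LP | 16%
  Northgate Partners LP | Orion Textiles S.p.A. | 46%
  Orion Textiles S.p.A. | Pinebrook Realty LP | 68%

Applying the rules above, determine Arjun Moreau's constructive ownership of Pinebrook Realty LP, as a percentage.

24.7112%

By sibling attribution (R1), Arjun Moreau is treated as also owning Zara Moreau's interest in Northgate Partners LP, giving 16% + 63% = 79%.
Chain via Northgate Partners LP → Orion Textiles S.p.A. (R3): 79% × 46% × 68% = 24.7112% of Pinebrook Realty LP.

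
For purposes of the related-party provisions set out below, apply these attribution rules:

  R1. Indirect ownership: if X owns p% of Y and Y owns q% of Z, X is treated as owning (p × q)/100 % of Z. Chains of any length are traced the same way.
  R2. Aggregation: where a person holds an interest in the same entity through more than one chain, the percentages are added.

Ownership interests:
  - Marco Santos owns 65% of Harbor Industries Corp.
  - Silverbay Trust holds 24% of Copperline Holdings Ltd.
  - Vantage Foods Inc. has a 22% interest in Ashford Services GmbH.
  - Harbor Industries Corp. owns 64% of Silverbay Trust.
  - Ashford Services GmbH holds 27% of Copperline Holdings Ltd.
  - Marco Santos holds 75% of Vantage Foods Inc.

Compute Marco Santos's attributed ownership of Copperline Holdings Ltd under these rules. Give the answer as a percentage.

14.439%

Chain via Vantage Foods Inc. → Ashford Services GmbH (R1): 75% × 22% × 27% = 4.455% of Copperline Holdings Ltd.
Chain via Harbor Industries Corp. → Silverbay Trust (R1): 65% × 64% × 24% = 9.984% of Copperline Holdings Ltd.
Aggregating (R2): 4.455% + 9.984% = 14.439%.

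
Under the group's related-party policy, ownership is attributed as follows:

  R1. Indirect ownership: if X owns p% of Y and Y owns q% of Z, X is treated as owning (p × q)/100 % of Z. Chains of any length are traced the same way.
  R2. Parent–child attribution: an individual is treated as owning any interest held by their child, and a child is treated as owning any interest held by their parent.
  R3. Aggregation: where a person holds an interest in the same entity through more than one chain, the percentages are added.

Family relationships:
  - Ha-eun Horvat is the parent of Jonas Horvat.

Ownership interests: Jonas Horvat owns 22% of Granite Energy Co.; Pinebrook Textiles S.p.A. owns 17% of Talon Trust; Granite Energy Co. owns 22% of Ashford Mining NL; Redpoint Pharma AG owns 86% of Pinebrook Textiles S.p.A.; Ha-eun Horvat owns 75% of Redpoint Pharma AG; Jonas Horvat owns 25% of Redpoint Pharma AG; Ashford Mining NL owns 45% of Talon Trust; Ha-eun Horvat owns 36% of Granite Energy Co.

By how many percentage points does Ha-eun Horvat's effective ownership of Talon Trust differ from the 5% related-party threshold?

15.362

By parent–child attribution (R2), Ha-eun Horvat is treated as also owning Jonas Horvat's interest in Redpoint Pharma AG, giving 75% + 25% = 100%.
By parent–child attribution (R2), Ha-eun Horvat is treated as also owning Jonas Horvat's interest in Granite Energy Co, giving 36% + 22% = 58%.
Chain via Redpoint Pharma AG → Pinebrook Textiles S.p.A. (R1): 100% × 86% × 17% = 14.62% of Talon Trust.
Chain via Granite Energy Co. → Ashford Mining NL (R1): 58% × 22% × 45% = 5.742% of Talon Trust.
Aggregating (R3): 14.62% + 5.742% = 20.362%.
20.362% exceeds the 5% threshold by 15.362 percentage points.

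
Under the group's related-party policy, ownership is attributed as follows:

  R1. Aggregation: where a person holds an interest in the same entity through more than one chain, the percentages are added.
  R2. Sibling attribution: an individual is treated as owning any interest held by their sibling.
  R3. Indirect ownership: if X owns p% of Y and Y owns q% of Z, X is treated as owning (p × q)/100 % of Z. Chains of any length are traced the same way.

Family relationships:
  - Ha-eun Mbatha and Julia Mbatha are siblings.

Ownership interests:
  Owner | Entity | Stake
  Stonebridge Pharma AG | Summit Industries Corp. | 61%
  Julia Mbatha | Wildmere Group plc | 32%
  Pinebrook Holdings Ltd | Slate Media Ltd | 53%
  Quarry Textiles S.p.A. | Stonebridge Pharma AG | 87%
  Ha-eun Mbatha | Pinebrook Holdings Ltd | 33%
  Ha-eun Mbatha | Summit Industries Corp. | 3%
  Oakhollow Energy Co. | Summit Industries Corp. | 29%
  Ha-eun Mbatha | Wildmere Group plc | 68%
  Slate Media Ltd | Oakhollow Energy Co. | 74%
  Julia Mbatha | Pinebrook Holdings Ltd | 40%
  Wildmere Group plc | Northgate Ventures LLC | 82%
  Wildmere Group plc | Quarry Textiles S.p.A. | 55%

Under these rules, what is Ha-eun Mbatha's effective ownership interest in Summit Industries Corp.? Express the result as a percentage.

By sibling attribution (R2), Ha-eun Mbatha is treated as also owning Julia Mbatha's interest in Pinebrook Holdings Ltd, giving 33% + 40% = 73%.
By sibling attribution (R2), Ha-eun Mbatha is treated as also owning Julia Mbatha's interest in Wildmere Group plc, giving 68% + 32% = 100%.
Chain via Pinebrook Holdings Ltd → Slate Media Ltd → Oakhollow Energy Co. (R3): 73% × 53% × 74% × 29% = 8.302874% of Summit Industries Corp.
Chain via Wildmere Group plc → Quarry Textiles S.p.A. → Stonebridge Pharma AG (R3): 100% × 55% × 87% × 61% = 29.1885% of Summit Industries Corp.
Direct interest in Summit Industries Corp: 3%.
Aggregating (R1): 8.302874% + 29.1885% + 3% = 40.491374%.

40.491374%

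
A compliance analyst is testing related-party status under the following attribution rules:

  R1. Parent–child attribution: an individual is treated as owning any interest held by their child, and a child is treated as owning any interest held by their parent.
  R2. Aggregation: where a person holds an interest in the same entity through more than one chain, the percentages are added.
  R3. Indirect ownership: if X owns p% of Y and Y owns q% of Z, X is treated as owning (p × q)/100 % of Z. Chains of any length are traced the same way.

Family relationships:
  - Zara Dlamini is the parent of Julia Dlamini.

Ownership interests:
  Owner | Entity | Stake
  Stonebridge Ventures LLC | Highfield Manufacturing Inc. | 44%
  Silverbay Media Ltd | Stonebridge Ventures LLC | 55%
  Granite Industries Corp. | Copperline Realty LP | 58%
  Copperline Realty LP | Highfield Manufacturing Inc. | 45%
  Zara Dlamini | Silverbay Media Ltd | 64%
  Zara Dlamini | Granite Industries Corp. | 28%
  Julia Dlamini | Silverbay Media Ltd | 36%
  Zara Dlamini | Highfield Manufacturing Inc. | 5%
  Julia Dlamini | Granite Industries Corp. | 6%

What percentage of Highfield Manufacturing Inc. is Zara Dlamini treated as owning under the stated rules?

By parent–child attribution (R1), Zara Dlamini is treated as also owning Julia Dlamini's interest in Silverbay Media Ltd, giving 64% + 36% = 100%.
By parent–child attribution (R1), Zara Dlamini is treated as also owning Julia Dlamini's interest in Granite Industries Corp, giving 28% + 6% = 34%.
Chain via Silverbay Media Ltd → Stonebridge Ventures LLC (R3): 100% × 55% × 44% = 24.2% of Highfield Manufacturing Inc.
Chain via Granite Industries Corp. → Copperline Realty LP (R3): 34% × 58% × 45% = 8.874% of Highfield Manufacturing Inc.
Direct interest in Highfield Manufacturing Inc: 5%.
Aggregating (R2): 24.2% + 8.874% + 5% = 38.074%.

38.074%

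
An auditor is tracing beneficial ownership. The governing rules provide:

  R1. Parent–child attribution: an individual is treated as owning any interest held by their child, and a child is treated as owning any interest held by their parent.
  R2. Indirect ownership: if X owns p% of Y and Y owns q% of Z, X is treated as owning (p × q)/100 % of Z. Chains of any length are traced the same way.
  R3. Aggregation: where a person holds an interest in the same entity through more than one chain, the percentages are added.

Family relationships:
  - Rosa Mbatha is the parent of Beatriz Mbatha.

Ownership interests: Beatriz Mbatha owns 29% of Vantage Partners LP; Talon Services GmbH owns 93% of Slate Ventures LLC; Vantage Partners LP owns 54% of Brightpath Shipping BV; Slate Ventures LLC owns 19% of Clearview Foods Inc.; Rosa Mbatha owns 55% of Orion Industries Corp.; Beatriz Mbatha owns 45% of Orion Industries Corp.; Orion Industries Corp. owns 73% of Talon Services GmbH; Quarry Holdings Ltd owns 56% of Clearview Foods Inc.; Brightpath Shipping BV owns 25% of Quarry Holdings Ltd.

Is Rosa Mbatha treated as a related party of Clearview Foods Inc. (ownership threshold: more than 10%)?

Yes

By parent–child attribution (R1), Rosa Mbatha is treated as also owning Beatriz Mbatha's interest in Orion Industries Corp, giving 55% + 45% = 100%.
By parent–child attribution (R1), Rosa Mbatha is treated as owning Beatriz Mbatha's 29% interest in Vantage Partners LP.
Chain via Orion Industries Corp. → Talon Services GmbH → Slate Ventures LLC (R2): 100% × 73% × 93% × 19% = 12.8991% of Clearview Foods Inc.
Chain via Vantage Partners LP → Brightpath Shipping BV → Quarry Holdings Ltd (R2): 29% × 54% × 25% × 56% = 2.1924% of Clearview Foods Inc.
Aggregating (R3): 12.8991% + 2.1924% = 15.0915%.
15.0915% exceeds the 10% threshold, so Rosa is a related party to Clearview Foods Inc.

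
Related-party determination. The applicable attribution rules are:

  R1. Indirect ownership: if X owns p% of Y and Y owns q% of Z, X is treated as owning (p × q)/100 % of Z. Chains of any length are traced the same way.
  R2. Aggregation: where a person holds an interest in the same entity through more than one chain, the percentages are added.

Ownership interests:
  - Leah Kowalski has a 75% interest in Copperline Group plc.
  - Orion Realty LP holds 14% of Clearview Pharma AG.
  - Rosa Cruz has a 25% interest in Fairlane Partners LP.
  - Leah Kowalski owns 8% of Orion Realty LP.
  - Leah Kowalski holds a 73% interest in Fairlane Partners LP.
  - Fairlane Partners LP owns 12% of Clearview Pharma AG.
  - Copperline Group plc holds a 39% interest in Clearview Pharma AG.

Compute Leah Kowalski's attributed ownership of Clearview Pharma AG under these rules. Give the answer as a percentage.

39.13%

Chain via Fairlane Partners LP (R1): 73% × 12% = 8.76% of Clearview Pharma AG.
Chain via Copperline Group plc (R1): 75% × 39% = 29.25% of Clearview Pharma AG.
Chain via Orion Realty LP (R1): 8% × 14% = 1.12% of Clearview Pharma AG.
Aggregating (R2): 8.76% + 29.25% + 1.12% = 39.13%.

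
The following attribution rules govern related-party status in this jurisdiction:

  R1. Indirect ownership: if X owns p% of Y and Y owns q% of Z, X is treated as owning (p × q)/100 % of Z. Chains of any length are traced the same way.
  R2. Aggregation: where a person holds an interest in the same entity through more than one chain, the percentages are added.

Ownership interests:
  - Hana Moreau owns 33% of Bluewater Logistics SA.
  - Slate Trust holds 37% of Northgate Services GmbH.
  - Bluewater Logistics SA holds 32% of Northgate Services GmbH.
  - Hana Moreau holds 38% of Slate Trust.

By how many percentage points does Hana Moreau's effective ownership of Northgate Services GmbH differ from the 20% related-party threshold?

Chain via Bluewater Logistics SA (R1): 33% × 32% = 10.56% of Northgate Services GmbH.
Chain via Slate Trust (R1): 38% × 37% = 14.06% of Northgate Services GmbH.
Aggregating (R2): 10.56% + 14.06% = 24.62%.
24.62% exceeds the 20% threshold by 4.62 percentage points.

4.62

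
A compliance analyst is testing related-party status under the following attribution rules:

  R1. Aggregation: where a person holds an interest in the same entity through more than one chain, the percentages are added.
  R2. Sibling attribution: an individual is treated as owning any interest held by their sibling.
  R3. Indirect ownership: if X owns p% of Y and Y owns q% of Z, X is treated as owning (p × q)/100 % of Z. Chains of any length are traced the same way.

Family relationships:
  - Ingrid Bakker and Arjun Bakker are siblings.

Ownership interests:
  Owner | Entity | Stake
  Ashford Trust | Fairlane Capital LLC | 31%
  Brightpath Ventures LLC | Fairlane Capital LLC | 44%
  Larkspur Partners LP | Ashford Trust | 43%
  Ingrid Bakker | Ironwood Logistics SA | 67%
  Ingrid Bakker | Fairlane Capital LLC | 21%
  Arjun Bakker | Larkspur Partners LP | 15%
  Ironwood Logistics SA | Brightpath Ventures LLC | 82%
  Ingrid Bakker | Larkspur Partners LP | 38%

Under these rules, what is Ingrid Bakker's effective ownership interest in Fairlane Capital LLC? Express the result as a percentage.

By sibling attribution (R2), Ingrid Bakker is treated as also owning Arjun Bakker's interest in Larkspur Partners LP, giving 38% + 15% = 53%.
Chain via Larkspur Partners LP → Ashford Trust (R3): 53% × 43% × 31% = 7.0649% of Fairlane Capital LLC.
Chain via Ironwood Logistics SA → Brightpath Ventures LLC (R3): 67% × 82% × 44% = 24.1736% of Fairlane Capital LLC.
Direct interest in Fairlane Capital LLC: 21%.
Aggregating (R1): 7.0649% + 24.1736% + 21% = 52.2385%.

52.2385%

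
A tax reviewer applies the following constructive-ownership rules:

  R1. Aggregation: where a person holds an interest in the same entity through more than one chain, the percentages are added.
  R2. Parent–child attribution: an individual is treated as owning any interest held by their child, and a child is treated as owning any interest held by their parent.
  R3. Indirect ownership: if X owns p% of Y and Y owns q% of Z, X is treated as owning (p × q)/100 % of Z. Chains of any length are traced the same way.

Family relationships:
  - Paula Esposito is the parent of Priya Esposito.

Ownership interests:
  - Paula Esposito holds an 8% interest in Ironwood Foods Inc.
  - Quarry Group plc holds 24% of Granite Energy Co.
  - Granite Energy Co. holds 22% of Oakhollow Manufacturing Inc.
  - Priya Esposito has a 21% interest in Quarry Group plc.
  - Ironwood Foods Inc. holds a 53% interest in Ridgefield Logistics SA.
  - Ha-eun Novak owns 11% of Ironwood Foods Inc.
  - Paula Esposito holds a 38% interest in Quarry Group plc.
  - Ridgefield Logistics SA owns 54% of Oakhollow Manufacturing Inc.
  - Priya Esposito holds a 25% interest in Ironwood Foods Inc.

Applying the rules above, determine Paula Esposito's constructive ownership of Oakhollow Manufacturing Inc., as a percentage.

By parent–child attribution (R2), Paula Esposito is treated as also owning Priya Esposito's interest in Ironwood Foods Inc, giving 8% + 25% = 33%.
By parent–child attribution (R2), Paula Esposito is treated as also owning Priya Esposito's interest in Quarry Group plc, giving 38% + 21% = 59%.
Chain via Ironwood Foods Inc. → Ridgefield Logistics SA (R3): 33% × 53% × 54% = 9.4446% of Oakhollow Manufacturing Inc.
Chain via Quarry Group plc → Granite Energy Co. (R3): 59% × 24% × 22% = 3.1152% of Oakhollow Manufacturing Inc.
Aggregating (R1): 9.4446% + 3.1152% = 12.5598%.

12.5598%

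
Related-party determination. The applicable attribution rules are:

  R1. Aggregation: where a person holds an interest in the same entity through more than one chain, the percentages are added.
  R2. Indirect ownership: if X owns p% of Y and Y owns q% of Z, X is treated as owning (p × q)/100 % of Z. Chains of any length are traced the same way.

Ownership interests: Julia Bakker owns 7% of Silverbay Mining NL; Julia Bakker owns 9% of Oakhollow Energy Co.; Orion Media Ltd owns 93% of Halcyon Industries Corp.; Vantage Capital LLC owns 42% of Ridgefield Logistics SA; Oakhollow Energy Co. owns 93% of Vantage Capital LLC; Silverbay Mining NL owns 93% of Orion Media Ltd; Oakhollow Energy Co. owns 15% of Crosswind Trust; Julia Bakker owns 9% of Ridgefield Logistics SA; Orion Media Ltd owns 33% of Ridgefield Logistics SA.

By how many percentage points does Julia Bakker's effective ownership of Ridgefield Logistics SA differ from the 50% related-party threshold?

Chain via Oakhollow Energy Co. → Vantage Capital LLC (R2): 9% × 93% × 42% = 3.5154% of Ridgefield Logistics SA.
Chain via Silverbay Mining NL → Orion Media Ltd (R2): 7% × 93% × 33% = 2.1483% of Ridgefield Logistics SA.
Direct interest in Ridgefield Logistics SA: 9%.
Aggregating (R1): 3.5154% + 2.1483% + 9% = 14.6637%.
14.6637% falls short of the 50% threshold by 35.3363 percentage points.

35.3363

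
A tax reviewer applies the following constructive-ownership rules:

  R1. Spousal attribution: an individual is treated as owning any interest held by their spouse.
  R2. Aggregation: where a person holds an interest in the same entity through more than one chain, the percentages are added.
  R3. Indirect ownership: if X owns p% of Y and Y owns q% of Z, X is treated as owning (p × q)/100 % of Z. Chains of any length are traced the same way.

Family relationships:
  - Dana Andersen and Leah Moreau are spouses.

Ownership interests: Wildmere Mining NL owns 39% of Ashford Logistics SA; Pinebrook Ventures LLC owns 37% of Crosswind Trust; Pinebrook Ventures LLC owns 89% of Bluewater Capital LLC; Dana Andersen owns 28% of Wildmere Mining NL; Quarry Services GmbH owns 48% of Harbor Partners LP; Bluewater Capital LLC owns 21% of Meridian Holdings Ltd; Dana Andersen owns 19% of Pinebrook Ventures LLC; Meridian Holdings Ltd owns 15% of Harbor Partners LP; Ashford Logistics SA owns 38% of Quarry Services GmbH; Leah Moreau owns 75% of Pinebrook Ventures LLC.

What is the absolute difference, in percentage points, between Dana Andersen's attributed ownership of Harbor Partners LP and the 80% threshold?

By spousal attribution (R1), Dana Andersen is treated as also owning Leah Moreau's interest in Pinebrook Ventures LLC, giving 19% + 75% = 94%.
Chain via Pinebrook Ventures LLC → Bluewater Capital LLC → Meridian Holdings Ltd (R3): 94% × 89% × 21% × 15% = 2.63529% of Harbor Partners LP.
Chain via Wildmere Mining NL → Ashford Logistics SA → Quarry Services GmbH (R3): 28% × 39% × 38% × 48% = 1.991808% of Harbor Partners LP.
Aggregating (R2): 2.63529% + 1.991808% = 4.627098%.
4.627098% falls short of the 80% threshold by 75.372902 percentage points.

75.372902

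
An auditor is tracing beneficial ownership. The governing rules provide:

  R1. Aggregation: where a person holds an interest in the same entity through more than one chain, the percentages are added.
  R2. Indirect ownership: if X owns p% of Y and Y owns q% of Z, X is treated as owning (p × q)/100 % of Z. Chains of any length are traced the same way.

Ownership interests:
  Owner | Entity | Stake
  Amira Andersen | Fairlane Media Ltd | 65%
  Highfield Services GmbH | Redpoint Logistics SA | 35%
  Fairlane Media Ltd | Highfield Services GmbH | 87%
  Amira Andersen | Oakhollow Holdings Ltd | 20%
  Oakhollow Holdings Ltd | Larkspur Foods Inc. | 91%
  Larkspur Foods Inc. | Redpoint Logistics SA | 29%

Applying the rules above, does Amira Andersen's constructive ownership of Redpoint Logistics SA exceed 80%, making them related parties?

Chain via Fairlane Media Ltd → Highfield Services GmbH (R2): 65% × 87% × 35% = 19.7925% of Redpoint Logistics SA.
Chain via Oakhollow Holdings Ltd → Larkspur Foods Inc. (R2): 20% × 91% × 29% = 5.278% of Redpoint Logistics SA.
Aggregating (R1): 19.7925% + 5.278% = 25.0705%.
25.0705% does not exceed the 80% threshold, so Amira is not a related party to Redpoint Logistics SA.

No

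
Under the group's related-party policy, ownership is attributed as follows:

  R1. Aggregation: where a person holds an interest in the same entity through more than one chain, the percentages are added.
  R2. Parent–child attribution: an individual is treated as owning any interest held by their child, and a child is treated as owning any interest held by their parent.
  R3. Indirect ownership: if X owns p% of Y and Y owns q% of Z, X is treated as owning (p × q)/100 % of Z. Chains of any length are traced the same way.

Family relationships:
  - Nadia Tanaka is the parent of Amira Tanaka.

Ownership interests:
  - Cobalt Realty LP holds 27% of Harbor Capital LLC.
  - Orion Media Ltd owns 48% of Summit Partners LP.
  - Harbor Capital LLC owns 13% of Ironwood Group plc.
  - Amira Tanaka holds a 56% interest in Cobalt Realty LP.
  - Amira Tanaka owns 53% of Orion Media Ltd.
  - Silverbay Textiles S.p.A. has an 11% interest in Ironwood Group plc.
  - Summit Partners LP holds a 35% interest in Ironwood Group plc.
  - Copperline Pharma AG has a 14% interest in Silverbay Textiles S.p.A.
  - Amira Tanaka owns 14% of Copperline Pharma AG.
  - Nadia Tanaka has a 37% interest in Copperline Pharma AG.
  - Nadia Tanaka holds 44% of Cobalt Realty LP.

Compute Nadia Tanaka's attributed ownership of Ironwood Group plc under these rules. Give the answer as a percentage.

By parent–child attribution (R2), Nadia Tanaka is treated as also owning Amira Tanaka's interest in Copperline Pharma AG, giving 37% + 14% = 51%.
By parent–child attribution (R2), Nadia Tanaka is treated as also owning Amira Tanaka's interest in Cobalt Realty LP, giving 44% + 56% = 100%.
By parent–child attribution (R2), Nadia Tanaka is treated as owning Amira Tanaka's 53% interest in Orion Media Ltd.
Chain via Copperline Pharma AG → Silverbay Textiles S.p.A. (R3): 51% × 14% × 11% = 0.7854% of Ironwood Group plc.
Chain via Cobalt Realty LP → Harbor Capital LLC (R3): 100% × 27% × 13% = 3.51% of Ironwood Group plc.
Chain via Orion Media Ltd → Summit Partners LP (R3): 53% × 48% × 35% = 8.904% of Ironwood Group plc.
Aggregating (R1): 0.7854% + 3.51% + 8.904% = 13.1994%.

13.1994%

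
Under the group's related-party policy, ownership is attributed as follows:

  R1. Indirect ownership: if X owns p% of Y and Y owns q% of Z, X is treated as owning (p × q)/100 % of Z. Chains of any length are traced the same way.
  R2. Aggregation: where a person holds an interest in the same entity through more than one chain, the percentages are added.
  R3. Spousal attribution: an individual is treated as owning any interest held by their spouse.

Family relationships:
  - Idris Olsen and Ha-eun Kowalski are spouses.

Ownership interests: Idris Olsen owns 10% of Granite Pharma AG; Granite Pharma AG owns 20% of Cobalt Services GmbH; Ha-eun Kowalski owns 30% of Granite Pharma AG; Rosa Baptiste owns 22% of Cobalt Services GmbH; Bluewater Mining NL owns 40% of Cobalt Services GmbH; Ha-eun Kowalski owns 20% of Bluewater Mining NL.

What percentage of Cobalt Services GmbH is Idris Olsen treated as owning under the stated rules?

By spousal attribution (R3), Idris Olsen is treated as also owning Ha-eun Kowalski's interest in Granite Pharma AG, giving 10% + 30% = 40%.
By spousal attribution (R3), Idris Olsen is treated as owning Ha-eun Kowalski's 20% interest in Bluewater Mining NL.
Chain via Granite Pharma AG (R1): 40% × 20% = 8% of Cobalt Services GmbH.
Chain via Bluewater Mining NL (R1): 20% × 40% = 8% of Cobalt Services GmbH.
Aggregating (R2): 8% + 8% = 16%.

16%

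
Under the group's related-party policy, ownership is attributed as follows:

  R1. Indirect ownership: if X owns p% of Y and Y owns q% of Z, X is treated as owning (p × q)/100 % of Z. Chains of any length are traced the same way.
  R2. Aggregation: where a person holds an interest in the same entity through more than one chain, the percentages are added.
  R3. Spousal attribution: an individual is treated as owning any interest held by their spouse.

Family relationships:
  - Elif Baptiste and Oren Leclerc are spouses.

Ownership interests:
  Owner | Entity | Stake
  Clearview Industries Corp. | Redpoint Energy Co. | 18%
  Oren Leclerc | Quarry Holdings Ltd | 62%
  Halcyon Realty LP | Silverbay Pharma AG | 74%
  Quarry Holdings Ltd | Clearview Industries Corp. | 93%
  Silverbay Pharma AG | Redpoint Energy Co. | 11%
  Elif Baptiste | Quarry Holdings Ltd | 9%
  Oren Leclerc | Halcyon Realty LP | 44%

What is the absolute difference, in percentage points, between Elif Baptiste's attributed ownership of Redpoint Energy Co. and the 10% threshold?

By spousal attribution (R3), Elif Baptiste is treated as also owning Oren Leclerc's interest in Quarry Holdings Ltd, giving 9% + 62% = 71%.
By spousal attribution (R3), Elif Baptiste is treated as owning Oren Leclerc's 44% interest in Halcyon Realty LP.
Chain via Quarry Holdings Ltd → Clearview Industries Corp. (R1): 71% × 93% × 18% = 11.8854% of Redpoint Energy Co.
Chain via Halcyon Realty LP → Silverbay Pharma AG (R1): 44% × 74% × 11% = 3.5816% of Redpoint Energy Co.
Aggregating (R2): 11.8854% + 3.5816% = 15.467%.
15.467% exceeds the 10% threshold by 5.467 percentage points.

5.467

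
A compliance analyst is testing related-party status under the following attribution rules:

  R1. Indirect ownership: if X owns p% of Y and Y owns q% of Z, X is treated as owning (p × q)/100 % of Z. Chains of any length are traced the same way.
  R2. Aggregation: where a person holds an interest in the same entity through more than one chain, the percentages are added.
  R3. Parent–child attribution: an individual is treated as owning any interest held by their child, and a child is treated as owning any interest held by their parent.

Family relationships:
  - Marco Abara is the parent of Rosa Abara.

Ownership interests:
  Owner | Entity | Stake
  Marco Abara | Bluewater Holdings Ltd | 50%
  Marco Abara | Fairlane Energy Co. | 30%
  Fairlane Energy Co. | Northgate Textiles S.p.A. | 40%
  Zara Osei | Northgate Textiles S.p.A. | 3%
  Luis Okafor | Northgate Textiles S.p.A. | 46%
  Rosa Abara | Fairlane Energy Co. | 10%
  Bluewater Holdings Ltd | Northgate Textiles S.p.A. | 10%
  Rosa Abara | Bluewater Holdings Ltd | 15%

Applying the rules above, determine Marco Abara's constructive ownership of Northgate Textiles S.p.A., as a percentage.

By parent–child attribution (R3), Marco Abara is treated as also owning Rosa Abara's interest in Bluewater Holdings Ltd, giving 50% + 15% = 65%.
By parent–child attribution (R3), Marco Abara is treated as also owning Rosa Abara's interest in Fairlane Energy Co, giving 30% + 10% = 40%.
Chain via Bluewater Holdings Ltd (R1): 65% × 10% = 6.5% of Northgate Textiles S.p.A.
Chain via Fairlane Energy Co. (R1): 40% × 40% = 16% of Northgate Textiles S.p.A.
Aggregating (R2): 6.5% + 16% = 22.5%.

22.5%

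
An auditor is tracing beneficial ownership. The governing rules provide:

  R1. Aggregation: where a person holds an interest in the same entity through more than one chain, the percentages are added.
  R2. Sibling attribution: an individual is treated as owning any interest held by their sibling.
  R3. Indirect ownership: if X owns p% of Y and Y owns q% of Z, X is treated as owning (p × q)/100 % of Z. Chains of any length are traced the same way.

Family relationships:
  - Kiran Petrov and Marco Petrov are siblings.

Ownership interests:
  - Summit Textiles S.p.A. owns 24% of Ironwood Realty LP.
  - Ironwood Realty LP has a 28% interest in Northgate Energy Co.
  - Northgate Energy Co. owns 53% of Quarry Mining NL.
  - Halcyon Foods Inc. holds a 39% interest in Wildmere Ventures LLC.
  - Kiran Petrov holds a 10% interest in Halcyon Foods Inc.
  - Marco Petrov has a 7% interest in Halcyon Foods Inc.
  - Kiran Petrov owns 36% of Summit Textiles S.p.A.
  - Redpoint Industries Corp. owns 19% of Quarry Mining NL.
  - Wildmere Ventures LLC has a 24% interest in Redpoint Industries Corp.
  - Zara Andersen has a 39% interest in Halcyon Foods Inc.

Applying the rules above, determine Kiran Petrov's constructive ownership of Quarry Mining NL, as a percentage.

1.584504%

By sibling attribution (R2), Kiran Petrov is treated as also owning Marco Petrov's interest in Halcyon Foods Inc, giving 10% + 7% = 17%.
Chain via Summit Textiles S.p.A. → Ironwood Realty LP → Northgate Energy Co. (R3): 36% × 24% × 28% × 53% = 1.282176% of Quarry Mining NL.
Chain via Halcyon Foods Inc. → Wildmere Ventures LLC → Redpoint Industries Corp. (R3): 17% × 39% × 24% × 19% = 0.302328% of Quarry Mining NL.
Aggregating (R1): 1.282176% + 0.302328% = 1.584504%.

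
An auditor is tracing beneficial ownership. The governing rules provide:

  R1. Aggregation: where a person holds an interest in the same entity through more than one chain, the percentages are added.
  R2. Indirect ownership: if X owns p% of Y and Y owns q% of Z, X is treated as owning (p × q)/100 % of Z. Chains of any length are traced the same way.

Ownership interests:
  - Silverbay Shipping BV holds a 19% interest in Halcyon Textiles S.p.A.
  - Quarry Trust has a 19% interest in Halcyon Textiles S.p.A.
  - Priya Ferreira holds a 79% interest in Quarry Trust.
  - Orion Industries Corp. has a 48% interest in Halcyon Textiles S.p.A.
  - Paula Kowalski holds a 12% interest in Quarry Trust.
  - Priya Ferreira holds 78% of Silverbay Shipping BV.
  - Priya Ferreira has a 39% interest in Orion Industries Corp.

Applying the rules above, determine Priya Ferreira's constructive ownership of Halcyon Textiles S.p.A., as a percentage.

48.55%

Chain via Quarry Trust (R2): 79% × 19% = 15.01% of Halcyon Textiles S.p.A.
Chain via Orion Industries Corp. (R2): 39% × 48% = 18.72% of Halcyon Textiles S.p.A.
Chain via Silverbay Shipping BV (R2): 78% × 19% = 14.82% of Halcyon Textiles S.p.A.
Aggregating (R1): 15.01% + 18.72% + 14.82% = 48.55%.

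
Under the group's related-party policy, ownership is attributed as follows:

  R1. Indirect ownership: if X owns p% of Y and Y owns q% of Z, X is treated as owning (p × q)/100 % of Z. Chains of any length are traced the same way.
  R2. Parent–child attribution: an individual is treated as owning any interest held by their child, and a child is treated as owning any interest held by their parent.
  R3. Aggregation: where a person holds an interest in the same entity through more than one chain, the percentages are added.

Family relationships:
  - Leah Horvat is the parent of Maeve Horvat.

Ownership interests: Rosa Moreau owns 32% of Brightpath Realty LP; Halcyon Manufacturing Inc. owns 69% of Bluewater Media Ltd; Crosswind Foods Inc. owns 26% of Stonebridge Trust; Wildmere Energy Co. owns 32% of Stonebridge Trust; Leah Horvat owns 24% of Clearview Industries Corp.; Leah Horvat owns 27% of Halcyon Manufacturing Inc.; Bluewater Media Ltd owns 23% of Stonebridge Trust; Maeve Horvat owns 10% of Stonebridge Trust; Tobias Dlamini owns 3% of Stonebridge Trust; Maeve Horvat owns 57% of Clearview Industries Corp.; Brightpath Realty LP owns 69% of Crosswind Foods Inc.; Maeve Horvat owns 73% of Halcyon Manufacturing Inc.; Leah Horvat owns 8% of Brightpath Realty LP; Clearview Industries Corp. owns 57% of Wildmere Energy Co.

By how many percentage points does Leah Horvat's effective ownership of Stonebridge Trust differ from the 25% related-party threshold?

By parent–child attribution (R2), Leah Horvat is treated as also owning Maeve Horvat's interest in Clearview Industries Corp, giving 24% + 57% = 81%.
By parent–child attribution (R2), Leah Horvat is treated as also owning Maeve Horvat's interest in Halcyon Manufacturing Inc, giving 27% + 73% = 100%.
By parent–child attribution (R2), Leah Horvat is treated as owning Maeve Horvat's 10% interest in Stonebridge Trust.
Chain via Clearview Industries Corp. → Wildmere Energy Co. (R1): 81% × 57% × 32% = 14.7744% of Stonebridge Trust.
Chain via Halcyon Manufacturing Inc. → Bluewater Media Ltd (R1): 100% × 69% × 23% = 15.87% of Stonebridge Trust.
Chain via Brightpath Realty LP → Crosswind Foods Inc. (R1): 8% × 69% × 26% = 1.4352% of Stonebridge Trust.
Direct interest in Stonebridge Trust: 10%.
Aggregating (R3): 14.7744% + 15.87% + 1.4352% + 10% = 42.0796%.
42.0796% exceeds the 25% threshold by 17.0796 percentage points.

17.0796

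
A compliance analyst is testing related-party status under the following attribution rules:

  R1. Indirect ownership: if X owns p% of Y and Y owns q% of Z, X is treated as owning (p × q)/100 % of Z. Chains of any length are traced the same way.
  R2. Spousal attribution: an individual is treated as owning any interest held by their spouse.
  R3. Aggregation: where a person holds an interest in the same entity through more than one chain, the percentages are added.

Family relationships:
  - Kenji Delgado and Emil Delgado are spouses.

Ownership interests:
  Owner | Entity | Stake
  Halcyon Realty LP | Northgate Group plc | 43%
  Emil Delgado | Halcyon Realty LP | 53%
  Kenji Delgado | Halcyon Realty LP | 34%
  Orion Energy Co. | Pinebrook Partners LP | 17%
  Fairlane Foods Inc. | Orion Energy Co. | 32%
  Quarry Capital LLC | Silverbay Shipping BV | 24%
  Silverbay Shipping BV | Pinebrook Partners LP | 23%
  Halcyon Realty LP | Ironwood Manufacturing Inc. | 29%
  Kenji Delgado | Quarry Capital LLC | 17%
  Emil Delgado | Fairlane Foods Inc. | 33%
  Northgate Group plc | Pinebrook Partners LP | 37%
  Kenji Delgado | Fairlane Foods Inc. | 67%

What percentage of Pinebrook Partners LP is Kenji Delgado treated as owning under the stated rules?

20.2201%

By spousal attribution (R2), Kenji Delgado is treated as also owning Emil Delgado's interest in Halcyon Realty LP, giving 34% + 53% = 87%.
By spousal attribution (R2), Kenji Delgado is treated as also owning Emil Delgado's interest in Fairlane Foods Inc, giving 67% + 33% = 100%.
Chain via Quarry Capital LLC → Silverbay Shipping BV (R1): 17% × 24% × 23% = 0.9384% of Pinebrook Partners LP.
Chain via Halcyon Realty LP → Northgate Group plc (R1): 87% × 43% × 37% = 13.8417% of Pinebrook Partners LP.
Chain via Fairlane Foods Inc. → Orion Energy Co. (R1): 100% × 32% × 17% = 5.44% of Pinebrook Partners LP.
Aggregating (R3): 0.9384% + 13.8417% + 5.44% = 20.2201%.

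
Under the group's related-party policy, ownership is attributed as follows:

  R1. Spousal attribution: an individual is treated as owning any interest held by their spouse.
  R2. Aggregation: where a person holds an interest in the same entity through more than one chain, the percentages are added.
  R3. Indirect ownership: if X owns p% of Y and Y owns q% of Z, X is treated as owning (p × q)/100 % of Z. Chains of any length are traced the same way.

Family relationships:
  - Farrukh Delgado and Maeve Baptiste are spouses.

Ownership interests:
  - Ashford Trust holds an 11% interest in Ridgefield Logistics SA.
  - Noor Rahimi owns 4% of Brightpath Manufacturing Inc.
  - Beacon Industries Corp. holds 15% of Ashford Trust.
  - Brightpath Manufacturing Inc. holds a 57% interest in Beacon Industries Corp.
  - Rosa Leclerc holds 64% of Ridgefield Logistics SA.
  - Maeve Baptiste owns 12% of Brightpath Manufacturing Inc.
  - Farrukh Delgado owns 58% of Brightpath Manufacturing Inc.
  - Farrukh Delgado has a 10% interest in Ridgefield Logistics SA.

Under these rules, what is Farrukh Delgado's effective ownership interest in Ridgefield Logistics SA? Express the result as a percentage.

10.65835%

By spousal attribution (R1), Farrukh Delgado is treated as also owning Maeve Baptiste's interest in Brightpath Manufacturing Inc, giving 58% + 12% = 70%.
Chain via Brightpath Manufacturing Inc. → Beacon Industries Corp. → Ashford Trust (R3): 70% × 57% × 15% × 11% = 0.65835% of Ridgefield Logistics SA.
Direct interest in Ridgefield Logistics SA: 10%.
Aggregating (R2): 0.65835% + 10% = 10.65835%.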